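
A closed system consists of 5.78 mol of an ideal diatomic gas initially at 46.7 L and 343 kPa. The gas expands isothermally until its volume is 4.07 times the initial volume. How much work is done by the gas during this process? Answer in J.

22500 J

T₁ = P₁V₁/(nR) = 343×46.7/(5.78×8.314) = 333 K.
Isothermal: T stays 333 K; PV = const ⇒ V₂ = 190 L, P₂ = 84.3 kPa.
W = nRT ln(V₂/V₁) = 5.78×8.314×333×ln(4.07) = 22500 J.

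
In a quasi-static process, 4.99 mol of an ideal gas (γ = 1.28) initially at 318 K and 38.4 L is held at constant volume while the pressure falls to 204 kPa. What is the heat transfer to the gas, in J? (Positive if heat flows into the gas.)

P₁ = nRT₁/V₁ = 4.99×8.314×318/38.4 = 344 kPa.
Isochoric: V stays 38.4 L; P/T = const ⇒ T₂ = 189 K, P₂ = 204 kPa.
W = 0 (no volume change).
ΔU = nCvΔT = 4.99×29.7×(189−318) = -19100 J.
Q = ΔU = -19100 J.

-19100 J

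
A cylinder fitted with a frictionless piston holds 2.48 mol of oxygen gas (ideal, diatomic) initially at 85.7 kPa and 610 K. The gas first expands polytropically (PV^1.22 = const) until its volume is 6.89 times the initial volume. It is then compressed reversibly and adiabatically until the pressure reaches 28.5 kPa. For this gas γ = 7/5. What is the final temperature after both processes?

571 K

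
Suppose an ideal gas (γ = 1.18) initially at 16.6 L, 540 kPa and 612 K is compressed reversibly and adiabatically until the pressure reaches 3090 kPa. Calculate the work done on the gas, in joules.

15200 J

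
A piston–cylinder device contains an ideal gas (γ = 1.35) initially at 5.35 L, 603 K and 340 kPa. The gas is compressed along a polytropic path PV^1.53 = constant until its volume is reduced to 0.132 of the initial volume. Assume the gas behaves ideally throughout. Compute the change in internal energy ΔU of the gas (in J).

10000 J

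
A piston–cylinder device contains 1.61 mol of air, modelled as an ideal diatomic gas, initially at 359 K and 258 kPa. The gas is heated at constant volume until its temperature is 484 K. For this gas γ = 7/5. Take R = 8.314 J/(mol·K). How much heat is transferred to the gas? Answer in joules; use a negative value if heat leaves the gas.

V₁ = nRT₁/P₁ = 1.61×8.314×359/258 = 18.6 L.
Isochoric: V stays 18.6 L; P/T = const ⇒ T₂ = 484 K, P₂ = 348 kPa.
W = 0 (no volume change).
ΔU = nCvΔT = 1.61×20.8×(484−359) = 4180 J.
Q = ΔU = 4180 J.

4180 J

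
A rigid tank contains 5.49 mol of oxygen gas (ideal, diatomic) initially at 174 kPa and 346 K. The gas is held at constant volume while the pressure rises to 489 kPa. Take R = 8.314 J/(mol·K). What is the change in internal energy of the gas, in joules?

V₁ = nRT₁/P₁ = 5.49×8.314×346/174 = 90.8 L.
Isochoric: V stays 90.8 L; P/T = const ⇒ T₂ = 972 K, P₂ = 489 kPa.
For an ideal gas ΔU = nCvΔT with Cv = (5/2)R = 20.8 J/(mol·K).
ΔU = 5.49×20.8×(972−346) = 71500 J.

71500 J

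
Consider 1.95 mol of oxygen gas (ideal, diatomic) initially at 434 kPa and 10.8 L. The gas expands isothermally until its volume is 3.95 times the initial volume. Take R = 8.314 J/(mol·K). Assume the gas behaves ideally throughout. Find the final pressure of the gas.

T₁ = P₁V₁/(nR) = 434×10.8/(1.95×8.314) = 289 K.
Isothermal: T stays 289 K; PV = const ⇒ V₂ = 42.7 L, P₂ = 110 kPa.

110 kPa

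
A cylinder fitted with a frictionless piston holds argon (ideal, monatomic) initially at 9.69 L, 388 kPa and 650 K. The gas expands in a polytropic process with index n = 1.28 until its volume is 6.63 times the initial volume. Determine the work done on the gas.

n = P₁V₁/(RT₁) = 388×9.69/(8.314×650) = 0.696 mol.
Polytropic n=1.28: T₂ = T₁(V₁/V₂)^(n−1) = 650×(0.151)^0.28 = 383 K; P₂ = P₁(V₁/V₂)^n = 34.5 kPa.
W = (P₁V₁−P₂V₂)/(n−1) = (388×9.69−34.5×64.2)/0.28 = 5520 J.
Work done on the gas = −W_by = -5520 J.

-5520 J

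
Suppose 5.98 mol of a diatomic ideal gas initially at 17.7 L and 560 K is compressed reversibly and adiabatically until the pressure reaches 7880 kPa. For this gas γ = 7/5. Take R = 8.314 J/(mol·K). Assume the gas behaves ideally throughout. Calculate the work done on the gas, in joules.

40700 J

P₁ = nRT₁/V₁ = 5.98×8.314×560/17.7 = 1570 kPa.
Adiabatic: T₂/T₁ = (P₂/P₁)^((γ−1)/γ) ⇒ T₂ = 560×(5.01)^0.286 = 887 K; V₂ = 5.60 L.
ΔU = nCvΔT = 5.98×20.8×(887−560) = 40700 J.
Q = 0 for an adiabatic process, so W = −ΔU = -40700 J.
Work done on the gas = −W_by = 40700 J.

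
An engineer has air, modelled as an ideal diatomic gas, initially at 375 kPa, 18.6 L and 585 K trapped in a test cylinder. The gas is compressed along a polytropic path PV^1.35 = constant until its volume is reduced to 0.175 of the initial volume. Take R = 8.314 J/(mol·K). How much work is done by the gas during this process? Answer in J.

n = P₁V₁/(RT₁) = 375×18.6/(8.314×585) = 1.43 mol.
Polytropic n=1.35: T₂ = T₁(V₁/V₂)^(n−1) = 585×(5.71)^0.35 = 1080 K; P₂ = P₁(V₁/V₂)^n = 3940 kPa.
W = (P₁V₁−P₂V₂)/(n−1) = (375×18.6−3940×3.25)/0.35 = -16800 J.

-16800 J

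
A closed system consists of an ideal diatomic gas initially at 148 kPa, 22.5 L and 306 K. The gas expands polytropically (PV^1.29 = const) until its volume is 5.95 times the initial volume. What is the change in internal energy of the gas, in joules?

-3360 J

n = P₁V₁/(RT₁) = 148×22.5/(8.314×306) = 1.31 mol.
Polytropic n=1.29: T₂ = T₁(V₁/V₂)^(n−1) = 306×(0.168)^0.29 = 182 K; P₂ = P₁(V₁/V₂)^n = 14.8 kPa.
For an ideal gas ΔU = nCvΔT with Cv = (5/2)R = 20.8 J/(mol·K).
ΔU = 1.31×20.8×(182−306) = -3360 J.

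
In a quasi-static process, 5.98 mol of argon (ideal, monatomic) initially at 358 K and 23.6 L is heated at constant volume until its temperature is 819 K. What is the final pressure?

P₁ = nRT₁/V₁ = 5.98×8.314×358/23.6 = 754 kPa.
Isochoric: V stays 23.6 L; P/T = const ⇒ T₂ = 819 K, P₂ = 1730 kPa.

1730 kPa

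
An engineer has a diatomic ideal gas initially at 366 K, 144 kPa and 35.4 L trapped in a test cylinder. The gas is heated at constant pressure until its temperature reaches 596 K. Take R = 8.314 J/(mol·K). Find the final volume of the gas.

57.6 L

Isobaric: P stays 144 kPa; V/T = const ⇒ T₂ = 596 K, V₂ = 57.6 L.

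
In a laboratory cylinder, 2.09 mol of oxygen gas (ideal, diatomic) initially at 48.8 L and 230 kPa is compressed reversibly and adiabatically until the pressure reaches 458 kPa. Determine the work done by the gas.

T₁ = P₁V₁/(nR) = 230×48.8/(2.09×8.314) = 646 K.
Adiabatic: T₂/T₁ = (P₂/P₁)^((γ−1)/γ) ⇒ T₂ = 646×(1.99)^0.286 = 786 K; V₂ = 29.8 L.
ΔU = nCvΔT = 2.09×20.8×(786−646) = 6100 J.
Q = 0 for an adiabatic process, so W = −ΔU = -6100 J.

-6100 J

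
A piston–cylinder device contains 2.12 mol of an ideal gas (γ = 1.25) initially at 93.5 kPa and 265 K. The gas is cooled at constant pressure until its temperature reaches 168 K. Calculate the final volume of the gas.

V₁ = nRT₁/P₁ = 2.12×8.314×265/93.5 = 50.0 L.
Isobaric: P stays 93.5 kPa; V/T = const ⇒ T₂ = 168 K, V₂ = 31.7 L.

31.7 L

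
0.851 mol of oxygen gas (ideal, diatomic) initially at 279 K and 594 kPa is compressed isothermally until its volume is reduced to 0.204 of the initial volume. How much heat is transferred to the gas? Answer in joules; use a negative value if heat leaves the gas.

-3140 J

V₁ = nRT₁/P₁ = 0.851×8.314×279/594 = 3.32 L.
Isothermal: T stays 279 K; PV = const ⇒ V₂ = 0.678 L, P₂ = 2910 kPa.
ΔU = 0 (ideal gas, T constant).
W = nRT ln(V₂/V₁) = 0.851×8.314×279×ln(0.204) = -3140 J.
Q = ΔU + W = -3140 J.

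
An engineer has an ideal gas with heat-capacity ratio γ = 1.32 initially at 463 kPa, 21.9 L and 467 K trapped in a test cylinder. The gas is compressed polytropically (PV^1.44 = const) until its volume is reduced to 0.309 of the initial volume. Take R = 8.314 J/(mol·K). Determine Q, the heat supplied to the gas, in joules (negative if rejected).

5850 J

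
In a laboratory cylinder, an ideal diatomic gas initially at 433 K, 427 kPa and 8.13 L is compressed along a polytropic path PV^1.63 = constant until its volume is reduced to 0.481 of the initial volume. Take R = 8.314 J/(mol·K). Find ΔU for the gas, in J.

n = P₁V₁/(RT₁) = 427×8.13/(8.314×433) = 0.964 mol.
Polytropic n=1.63: T₂ = T₁(V₁/V₂)^(n−1) = 433×(2.08)^0.63 = 687 K; P₂ = P₁(V₁/V₂)^n = 1410 kPa.
For an ideal gas ΔU = nCvΔT with Cv = (5/2)R = 20.8 J/(mol·K).
ΔU = 0.964×20.8×(687−433) = 5080 J.

5080 J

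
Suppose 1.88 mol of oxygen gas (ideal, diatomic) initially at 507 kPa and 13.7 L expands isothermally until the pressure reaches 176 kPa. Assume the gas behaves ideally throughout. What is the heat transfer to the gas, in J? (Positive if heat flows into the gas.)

7350 J

T₁ = P₁V₁/(nR) = 507×13.7/(1.88×8.314) = 444 K.
Isothermal: T stays 444 K; PV = const ⇒ V₂ = 39.5 L, P₂ = 176 kPa.
ΔU = 0 (ideal gas, T constant).
W = nRT ln(V₂/V₁) = 1.88×8.314×444×ln(2.88) = 7350 J.
Q = ΔU + W = 7350 J.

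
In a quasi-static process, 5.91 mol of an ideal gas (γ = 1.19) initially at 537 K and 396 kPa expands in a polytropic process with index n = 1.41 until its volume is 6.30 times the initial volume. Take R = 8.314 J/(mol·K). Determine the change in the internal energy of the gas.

V₁ = nRT₁/P₁ = 5.91×8.314×537/396 = 66.6 L.
Polytropic n=1.41: T₂ = T₁(V₁/V₂)^(n−1) = 537×(0.159)^0.41 = 252 K; P₂ = P₁(V₁/V₂)^n = 29.6 kPa.
For an ideal gas ΔU = nCvΔT with Cv = R/(γ−1) = 43.8 J/(mol·K).
ΔU = 5.91×43.8×(252−537) = -73600 J.

-73600 J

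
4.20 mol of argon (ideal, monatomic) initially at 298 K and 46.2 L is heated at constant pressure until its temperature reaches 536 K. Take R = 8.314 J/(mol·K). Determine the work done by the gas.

8310 J

P₁ = nRT₁/V₁ = 4.20×8.314×298/46.2 = 225 kPa.
Isobaric: P stays 225 kPa; V/T = const ⇒ T₂ = 536 K, V₂ = 83.1 L.
W = PΔV = 225×(83.1−46.2) kPa·L = 8310 J.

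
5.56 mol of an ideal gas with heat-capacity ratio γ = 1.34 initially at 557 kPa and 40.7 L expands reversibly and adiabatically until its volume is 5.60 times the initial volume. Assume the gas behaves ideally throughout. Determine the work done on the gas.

T₁ = P₁V₁/(nR) = 557×40.7/(5.56×8.314) = 490 K.
Adiabatic: TV^(γ−1) = const ⇒ T₂ = 490×(0.179)^0.340 = 273 K; PV^γ = const ⇒ P₂ = 55.4 kPa.
ΔU = nCvΔT = 5.56×24.5×(273−490) = -29600 J.
Q = 0 for an adiabatic process, so W = −ΔU = 29600 J.
Work done on the gas = −W_by = -29600 J.

-29600 J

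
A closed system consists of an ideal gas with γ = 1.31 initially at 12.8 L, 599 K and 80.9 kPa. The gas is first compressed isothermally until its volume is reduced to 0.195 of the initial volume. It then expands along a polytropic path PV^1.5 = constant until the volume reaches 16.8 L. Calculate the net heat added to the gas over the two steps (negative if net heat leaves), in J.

n = P₁V₁/(RT₁) = 80.9×12.8/(8.314×599) = 0.208 mol.
Step 1 — Isothermal: T stays 599 K; PV = const ⇒ V₂ = 2.50 L, P₂ = 415 kPa.
ΔU = 0 (ideal gas, T constant).
W = nRT ln(V₂/V₁) = 0.208×8.314×599×ln(0.195) = -1690 J.
Q = ΔU + W = -1690 J.
State after step 1: P = 415 kPa, V = 2.50 L, T = 599 K.
Step 2 — Polytropic n=1.5: T₂ = T₁(V₁/V₂)^(n−1) = 599×(0.149)^0.50 = 231 K; P₂ = P₁(V₁/V₂)^n = 23.8 kPa.
W = (P₁V₁−P₂V₂)/(n−1) = (415×2.50−23.8×16.8)/0.50 = 1270 J.
ΔU = nCvΔT = 0.208×26.8×(231−599) = -2050 J.
Q = ΔU + W = -780 J.
Net over both steps: W = -420 J, Q = -2470 J, ΔU = -2050 J.

-2470 J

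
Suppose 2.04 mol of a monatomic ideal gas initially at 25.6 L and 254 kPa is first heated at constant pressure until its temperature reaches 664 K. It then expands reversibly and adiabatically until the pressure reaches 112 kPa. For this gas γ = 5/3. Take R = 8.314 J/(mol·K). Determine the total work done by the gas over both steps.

T₁ = P₁V₁/(nR) = 254×25.6/(2.04×8.314) = 383 K.
Step 1 — Isobaric: P stays 254 kPa; V/T = const ⇒ T₂ = 664 K, V₂ = 44.3 L.
W = PΔV = 254×(44.3−25.6) kPa·L = 4760 J.
ΔU = nCvΔT = 2.04×12.5×(664−383) = 7140 J.
Q = ΔU + W = nCpΔT = 11900 J.
State after step 1: P = 254 kPa, V = 44.3 L, T = 664 K.
Step 2 — Adiabatic: T₂/T₁ = (P₂/P₁)^((γ−1)/γ) ⇒ T₂ = 664×(0.441)^0.400 = 479 K; V₂ = 72.5 L.
ΔU = nCvΔT = 2.04×12.5×(479−664) = -4720 J.
Q = 0 for an adiabatic process, so W = −ΔU = 4720 J.
Net over both steps: W = 9480 J, Q = 11900 J, ΔU = 2420 J.

9480 J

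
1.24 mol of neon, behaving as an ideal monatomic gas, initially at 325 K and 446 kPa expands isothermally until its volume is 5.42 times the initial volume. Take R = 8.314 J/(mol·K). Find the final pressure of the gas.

V₁ = nRT₁/P₁ = 1.24×8.314×325/446 = 7.51 L.
Isothermal: T stays 325 K; PV = const ⇒ V₂ = 40.7 L, P₂ = 82.3 kPa.

82.3 kPa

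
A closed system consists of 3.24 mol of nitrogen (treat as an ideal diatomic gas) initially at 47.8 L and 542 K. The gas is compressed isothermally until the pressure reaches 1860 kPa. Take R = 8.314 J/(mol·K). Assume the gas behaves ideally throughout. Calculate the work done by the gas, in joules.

P₁ = nRT₁/V₁ = 3.24×8.314×542/47.8 = 305 kPa.
Isothermal: T stays 542 K; PV = const ⇒ V₂ = 7.85 L, P₂ = 1860 kPa.
W = nRT ln(V₂/V₁) = 3.24×8.314×542×ln(0.164) = -26400 J.

-26400 J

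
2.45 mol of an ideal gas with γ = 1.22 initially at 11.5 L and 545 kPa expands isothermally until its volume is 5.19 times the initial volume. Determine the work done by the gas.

10300 J

T₁ = P₁V₁/(nR) = 545×11.5/(2.45×8.314) = 308 K.
Isothermal: T stays 308 K; PV = const ⇒ V₂ = 59.7 L, P₂ = 105 kPa.
W = nRT ln(V₂/V₁) = 2.45×8.314×308×ln(5.19) = 10300 J.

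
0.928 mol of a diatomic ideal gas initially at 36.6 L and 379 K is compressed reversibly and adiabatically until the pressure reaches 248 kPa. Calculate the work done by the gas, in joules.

P₁ = nRT₁/V₁ = 0.928×8.314×379/36.6 = 79.9 kPa.
Adiabatic: T₂/T₁ = (P₂/P₁)^((γ−1)/γ) ⇒ T₂ = 379×(3.10)^0.286 = 524 K; V₂ = 16.3 L.
ΔU = nCvΔT = 0.928×20.8×(524−379) = 2790 J.
Q = 0 for an adiabatic process, so W = −ΔU = -2790 J.

-2790 J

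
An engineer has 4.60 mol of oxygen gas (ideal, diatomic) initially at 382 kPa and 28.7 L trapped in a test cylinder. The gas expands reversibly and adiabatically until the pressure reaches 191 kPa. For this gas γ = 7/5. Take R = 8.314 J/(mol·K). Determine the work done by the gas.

4920 J

T₁ = P₁V₁/(nR) = 382×28.7/(4.60×8.314) = 287 K.
Adiabatic: T₂/T₁ = (P₂/P₁)^((γ−1)/γ) ⇒ T₂ = 287×(0.500)^0.286 = 235 K; V₂ = 47.1 L.
ΔU = nCvΔT = 4.60×20.8×(235−287) = -4920 J.
Q = 0 for an adiabatic process, so W = −ΔU = 4920 J.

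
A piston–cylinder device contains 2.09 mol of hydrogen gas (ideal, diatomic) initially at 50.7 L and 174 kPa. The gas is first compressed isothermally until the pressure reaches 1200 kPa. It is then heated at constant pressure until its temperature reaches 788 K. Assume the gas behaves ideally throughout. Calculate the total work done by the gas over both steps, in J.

T₁ = P₁V₁/(nR) = 174×50.7/(2.09×8.314) = 508 K.
Step 1 — Isothermal: T stays 508 K; PV = const ⇒ V₂ = 7.35 L, P₂ = 1200 kPa.
ΔU = 0 (ideal gas, T constant).
W = nRT ln(V₂/V₁) = 2.09×8.314×508×ln(0.145) = -17000 J.
Q = ΔU + W = -17000 J.
State after step 1: P = 1200 kPa, V = 7.35 L, T = 508 K.
Step 2 — Isobaric: P stays 1200 kPa; V/T = const ⇒ T₂ = 788 K, V₂ = 11.4 L.
W = PΔV = 1200×(11.4−7.35) kPa·L = 4870 J.
ΔU = nCvΔT = 2.09×20.8×(788−508) = 12200 J.
Q = ΔU + W = nCpΔT = 17000 J.
Net over both steps: W = -12200 J, Q = 12.3 J, ΔU = 12200 J.

-12200 J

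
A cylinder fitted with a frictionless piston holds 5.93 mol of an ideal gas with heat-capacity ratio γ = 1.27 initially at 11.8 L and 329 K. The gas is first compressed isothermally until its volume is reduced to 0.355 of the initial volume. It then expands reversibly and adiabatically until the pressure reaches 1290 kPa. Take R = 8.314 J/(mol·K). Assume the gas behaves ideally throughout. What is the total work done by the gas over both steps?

P₁ = nRT₁/V₁ = 5.93×8.314×329/11.8 = 1370 kPa.
Step 1 — Isothermal: T stays 329 K; PV = const ⇒ V₂ = 4.19 L, P₂ = 3870 kPa.
ΔU = 0 (ideal gas, T constant).
W = nRT ln(V₂/V₁) = 5.93×8.314×329×ln(0.355) = -16800 J.
Q = ΔU + W = -16800 J.
State after step 1: P = 3870 kPa, V = 4.19 L, T = 329 K.
Step 2 — Adiabatic: T₂/T₁ = (P₂/P₁)^((γ−1)/γ) ⇒ T₂ = 329×(0.333)^0.213 = 260 K; V₂ = 9.95 L.
ΔU = nCvΔT = 5.93×30.8×(260−329) = -12500 J.
Q = 0 for an adiabatic process, so W = −ΔU = 12500 J.
Net over both steps: W = -4280 J, Q = -16800 J, ΔU = -12500 J.

-4280 J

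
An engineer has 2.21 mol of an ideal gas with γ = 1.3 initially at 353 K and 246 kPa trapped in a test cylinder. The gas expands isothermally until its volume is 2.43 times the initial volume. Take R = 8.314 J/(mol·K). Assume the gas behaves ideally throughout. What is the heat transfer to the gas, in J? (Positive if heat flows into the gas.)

5760 J

V₁ = nRT₁/P₁ = 2.21×8.314×353/246 = 26.4 L.
Isothermal: T stays 353 K; PV = const ⇒ V₂ = 64.1 L, P₂ = 101 kPa.
ΔU = 0 (ideal gas, T constant).
W = nRT ln(V₂/V₁) = 2.21×8.314×353×ln(2.43) = 5760 J.
Q = ΔU + W = 5760 J.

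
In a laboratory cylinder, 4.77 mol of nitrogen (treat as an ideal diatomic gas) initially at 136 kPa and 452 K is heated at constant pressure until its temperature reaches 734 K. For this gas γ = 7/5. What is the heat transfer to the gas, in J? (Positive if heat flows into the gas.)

V₁ = nRT₁/P₁ = 4.77×8.314×452/136 = 132 L.
Isobaric: P stays 136 kPa; V/T = const ⇒ T₂ = 734 K, V₂ = 214 L.
W = PΔV = 136×(214−132) kPa·L = 11200 J.
ΔU = nCvΔT = 4.77×20.8×(734−452) = 28000 J.
Q = ΔU + W = nCpΔT = 39100 J.

39100 J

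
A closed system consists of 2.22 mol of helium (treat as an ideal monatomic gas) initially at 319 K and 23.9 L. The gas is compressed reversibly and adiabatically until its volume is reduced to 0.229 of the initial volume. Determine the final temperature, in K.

852 K

P₁ = nRT₁/V₁ = 2.22×8.314×319/23.9 = 246 kPa.
Adiabatic: TV^(γ−1) = const ⇒ T₂ = 319×(4.37)^0.667 = 852 K; PV^γ = const ⇒ P₂ = 2870 kPa.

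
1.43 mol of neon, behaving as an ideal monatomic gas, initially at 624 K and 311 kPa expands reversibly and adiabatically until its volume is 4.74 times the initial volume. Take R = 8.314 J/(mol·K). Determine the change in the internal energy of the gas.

-7180 J

V₁ = nRT₁/P₁ = 1.43×8.314×624/311 = 23.9 L.
Adiabatic: TV^(γ−1) = const ⇒ T₂ = 624×(0.211)^0.667 = 221 K; PV^γ = const ⇒ P₂ = 23.3 kPa.
For an ideal gas ΔU = nCvΔT with Cv = (3/2)R = 12.5 J/(mol·K).
ΔU = 1.43×12.5×(221−624) = -7180 J.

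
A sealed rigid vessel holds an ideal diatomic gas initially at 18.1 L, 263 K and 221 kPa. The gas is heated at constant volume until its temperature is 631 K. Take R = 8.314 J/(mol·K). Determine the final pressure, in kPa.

530 kPa

Isochoric: V stays 18.1 L; P/T = const ⇒ T₂ = 631 K, P₂ = 530 kPa.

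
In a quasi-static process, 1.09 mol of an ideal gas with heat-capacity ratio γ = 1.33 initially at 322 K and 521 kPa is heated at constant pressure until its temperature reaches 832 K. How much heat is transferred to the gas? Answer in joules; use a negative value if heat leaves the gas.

V₁ = nRT₁/P₁ = 1.09×8.314×322/521 = 5.60 L.
Isobaric: P stays 521 kPa; V/T = const ⇒ T₂ = 832 K, V₂ = 14.5 L.
W = PΔV = 521×(14.5−5.60) kPa·L = 4620 J.
ΔU = nCvΔT = 1.09×25.2×(832−322) = 14000 J.
Q = ΔU + W = nCpΔT = 18600 J.

18600 J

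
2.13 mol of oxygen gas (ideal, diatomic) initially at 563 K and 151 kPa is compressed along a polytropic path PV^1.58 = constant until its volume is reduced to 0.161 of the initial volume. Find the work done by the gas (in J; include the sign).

V₁ = nRT₁/P₁ = 2.13×8.314×563/151 = 66.0 L.
Polytropic n=1.58: T₂ = T₁(V₁/V₂)^(n−1) = 563×(6.21)^0.58 = 1620 K; P₂ = P₁(V₁/V₂)^n = 2710 kPa.
W = (P₁V₁−P₂V₂)/(n−1) = (151×66.0−2710×10.6)/0.58 = -32400 J.

-32400 J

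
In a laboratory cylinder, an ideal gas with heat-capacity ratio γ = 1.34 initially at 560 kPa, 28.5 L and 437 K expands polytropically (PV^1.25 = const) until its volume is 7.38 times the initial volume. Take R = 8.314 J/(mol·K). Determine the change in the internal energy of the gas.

-18500 J

n = P₁V₁/(RT₁) = 560×28.5/(8.314×437) = 4.39 mol.
Polytropic n=1.25: T₂ = T₁(V₁/V₂)^(n−1) = 437×(0.136)^0.25 = 265 K; P₂ = P₁(V₁/V₂)^n = 46.0 kPa.
For an ideal gas ΔU = nCvΔT with Cv = R/(γ−1) = 24.5 J/(mol·K).
ΔU = 4.39×24.5×(265−437) = -18500 J.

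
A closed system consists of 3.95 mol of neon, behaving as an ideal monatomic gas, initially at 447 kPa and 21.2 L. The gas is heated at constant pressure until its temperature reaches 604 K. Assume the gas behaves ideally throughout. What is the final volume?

T₁ = P₁V₁/(nR) = 447×21.2/(3.95×8.314) = 289 K.
Isobaric: P stays 447 kPa; V/T = const ⇒ T₂ = 604 K, V₂ = 44.4 L.

44.4 L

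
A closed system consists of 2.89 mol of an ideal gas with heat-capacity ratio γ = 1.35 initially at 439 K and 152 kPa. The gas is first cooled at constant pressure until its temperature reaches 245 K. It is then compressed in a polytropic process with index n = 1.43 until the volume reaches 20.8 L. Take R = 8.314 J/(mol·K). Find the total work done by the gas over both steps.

-8860 J

V₁ = nRT₁/P₁ = 2.89×8.314×439/152 = 69.4 L.
Step 1 — Isobaric: P stays 152 kPa; V/T = const ⇒ T₂ = 245 K, V₂ = 38.7 L.
W = PΔV = 152×(38.7−69.4) kPa·L = -4660 J.
ΔU = nCvΔT = 2.89×23.8×(245−439) = -13300 J.
Q = ΔU + W = nCpΔT = -18000 J.
State after step 1: P = 152 kPa, V = 38.7 L, T = 245 K.
Step 2 — Polytropic n=1.43: T₂ = T₁(V₁/V₂)^(n−1) = 245×(1.86)^0.43 = 320 K; P₂ = P₁(V₁/V₂)^n = 370 kPa.
W = (P₁V₁−P₂V₂)/(n−1) = (152×38.7−370×20.8)/0.43 = -4200 J.
ΔU = nCvΔT = 2.89×23.8×(320−245) = 5150 J.
Q = ΔU + W = 959 J.
Net over both steps: W = -8860 J, Q = -17000 J, ΔU = -8160 J.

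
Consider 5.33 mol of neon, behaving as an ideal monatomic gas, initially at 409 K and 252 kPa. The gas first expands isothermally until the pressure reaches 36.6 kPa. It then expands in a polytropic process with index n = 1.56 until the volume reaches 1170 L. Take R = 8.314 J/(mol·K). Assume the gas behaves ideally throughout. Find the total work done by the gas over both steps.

47300 J

V₁ = nRT₁/P₁ = 5.33×8.314×409/252 = 71.9 L.
Step 1 — Isothermal: T stays 409 K; PV = const ⇒ V₂ = 495 L, P₂ = 36.6 kPa.
ΔU = 0 (ideal gas, T constant).
W = nRT ln(V₂/V₁) = 5.33×8.314×409×ln(6.89) = 35000 J.
Q = ΔU + W = 35000 J.
State after step 1: P = 36.6 kPa, V = 495 L, T = 409 K.
Step 2 — Polytropic n=1.56: T₂ = T₁(V₁/V₂)^(n−1) = 409×(0.423)^0.56 = 253 K; P₂ = P₁(V₁/V₂)^n = 9.57 kPa.
W = (P₁V₁−P₂V₂)/(n−1) = (36.6×495−9.57×1170)/0.56 = 12400 J.
ΔU = nCvΔT = 5.33×12.5×(253−409) = -10400 J.
Q = ΔU + W = 1980 J.
Net over both steps: W = 47300 J, Q = 36900 J, ΔU = -10400 J.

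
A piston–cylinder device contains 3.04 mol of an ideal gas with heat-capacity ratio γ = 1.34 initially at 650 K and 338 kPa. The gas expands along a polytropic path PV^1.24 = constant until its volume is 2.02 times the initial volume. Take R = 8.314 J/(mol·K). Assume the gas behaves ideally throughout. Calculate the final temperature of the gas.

549 K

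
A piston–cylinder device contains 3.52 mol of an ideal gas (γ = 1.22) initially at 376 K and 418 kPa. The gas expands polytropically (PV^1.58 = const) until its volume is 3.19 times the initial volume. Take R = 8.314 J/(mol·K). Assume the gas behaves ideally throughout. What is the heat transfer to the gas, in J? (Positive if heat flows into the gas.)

-15200 J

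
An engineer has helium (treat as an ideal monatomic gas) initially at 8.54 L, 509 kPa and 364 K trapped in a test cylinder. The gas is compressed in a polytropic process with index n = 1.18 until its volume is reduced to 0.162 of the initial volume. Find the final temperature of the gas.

505 K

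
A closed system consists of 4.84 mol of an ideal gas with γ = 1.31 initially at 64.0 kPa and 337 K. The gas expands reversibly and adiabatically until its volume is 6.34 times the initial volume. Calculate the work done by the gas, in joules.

19100 J

V₁ = nRT₁/P₁ = 4.84×8.314×337/64.0 = 212 L.
Adiabatic: TV^(γ−1) = const ⇒ T₂ = 337×(0.158)^0.310 = 190 K; PV^γ = const ⇒ P₂ = 5.69 kPa.
ΔU = nCvΔT = 4.84×26.8×(190−337) = -19100 J.
Q = 0 for an adiabatic process, so W = −ΔU = 19100 J.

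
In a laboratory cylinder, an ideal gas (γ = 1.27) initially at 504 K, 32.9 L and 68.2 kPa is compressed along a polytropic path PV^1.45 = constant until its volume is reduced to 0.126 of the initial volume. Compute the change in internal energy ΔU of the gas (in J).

n = P₁V₁/(RT₁) = 68.2×32.9/(8.314×504) = 0.535 mol.
Polytropic n=1.45: T₂ = T₁(V₁/V₂)^(n−1) = 504×(7.94)^0.45 = 1280 K; P₂ = P₁(V₁/V₂)^n = 1370 kPa.
For an ideal gas ΔU = nCvΔT with Cv = R/(γ−1) = 30.8 J/(mol·K).
ΔU = 0.535×30.8×(1280−504) = 12800 J.

12800 J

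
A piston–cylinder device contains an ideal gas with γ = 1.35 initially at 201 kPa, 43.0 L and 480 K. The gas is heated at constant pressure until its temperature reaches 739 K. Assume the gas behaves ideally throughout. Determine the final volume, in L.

Isobaric: P stays 201 kPa; V/T = const ⇒ T₂ = 739 K, V₂ = 66.2 L.

66.2 L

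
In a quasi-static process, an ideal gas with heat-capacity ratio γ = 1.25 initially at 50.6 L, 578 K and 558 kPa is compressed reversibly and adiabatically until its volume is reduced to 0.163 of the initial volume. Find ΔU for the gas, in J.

64800 J

n = P₁V₁/(RT₁) = 558×50.6/(8.314×578) = 5.88 mol.
Adiabatic: TV^(γ−1) = const ⇒ T₂ = 578×(6.13)^0.250 = 910 K; PV^γ = const ⇒ P₂ = 5390 kPa.
For an ideal gas ΔU = nCvΔT with Cv = R/(γ−1) = 33.3 J/(mol·K).
ΔU = 5.88×33.3×(910−578) = 64800 J.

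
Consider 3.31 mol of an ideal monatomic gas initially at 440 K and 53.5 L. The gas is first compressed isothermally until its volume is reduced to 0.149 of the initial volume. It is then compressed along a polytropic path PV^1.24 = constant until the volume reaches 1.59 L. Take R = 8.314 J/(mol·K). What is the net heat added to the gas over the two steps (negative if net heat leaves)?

-38300 J

P₁ = nRT₁/V₁ = 3.31×8.314×440/53.5 = 226 kPa.
Step 1 — Isothermal: T stays 440 K; PV = const ⇒ V₂ = 7.97 L, P₂ = 1520 kPa.
ΔU = 0 (ideal gas, T constant).
W = nRT ln(V₂/V₁) = 3.31×8.314×440×ln(0.149) = -23100 J.
Q = ΔU + W = -23100 J.
State after step 1: P = 1520 kPa, V = 7.97 L, T = 440 K.
Step 2 — Polytropic n=1.24: T₂ = T₁(V₁/V₂)^(n−1) = 440×(5.01)^0.24 = 648 K; P₂ = P₁(V₁/V₂)^n = 11200 kPa.
W = (P₁V₁−P₂V₂)/(n−1) = (1520×7.97−11200×1.59)/0.24 = -23800 J.
ΔU = nCvΔT = 3.31×12.5×(648−440) = 8580 J.
Q = ΔU + W = -15300 J.
Net over both steps: W = -46900 J, Q = -38300 J, ΔU = 8580 J.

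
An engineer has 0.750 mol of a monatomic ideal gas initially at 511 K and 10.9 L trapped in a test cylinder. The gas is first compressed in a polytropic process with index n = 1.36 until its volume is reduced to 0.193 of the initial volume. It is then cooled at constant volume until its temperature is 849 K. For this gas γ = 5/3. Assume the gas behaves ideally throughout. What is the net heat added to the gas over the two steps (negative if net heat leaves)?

-3990 J

P₁ = nRT₁/V₁ = 0.750×8.314×511/10.9 = 292 kPa.
Step 1 — Polytropic n=1.36: T₂ = T₁(V₁/V₂)^(n−1) = 511×(5.18)^0.36 = 924 K; P₂ = P₁(V₁/V₂)^n = 2740 kPa.
W = (P₁V₁−P₂V₂)/(n−1) = (292×10.9−2740×2.10)/0.36 = -7150 J.
ΔU = nCvΔT = 0.750×12.5×(924−511) = 3860 J.
Q = ΔU + W = -3290 J.
State after step 1: P = 2740 kPa, V = 2.10 L, T = 924 K.
Step 2 — Isochoric: V stays 2.10 L; P/T = const ⇒ T₂ = 849 K, P₂ = 2520 kPa.
W = 0 (no volume change).
ΔU = nCvΔT = 0.750×12.5×(849−924) = -700 J.
Q = ΔU = -700 J.
Net over both steps: W = -7150 J, Q = -3990 J, ΔU = 3160 J.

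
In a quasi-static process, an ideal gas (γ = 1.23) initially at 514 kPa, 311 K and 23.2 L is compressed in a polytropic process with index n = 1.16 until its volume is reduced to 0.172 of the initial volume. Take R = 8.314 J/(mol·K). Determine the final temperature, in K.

412 K

Polytropic n=1.16: T₂ = T₁(V₁/V₂)^(n−1) = 311×(5.81)^0.16 = 412 K; P₂ = P₁(V₁/V₂)^n = 3960 kPa.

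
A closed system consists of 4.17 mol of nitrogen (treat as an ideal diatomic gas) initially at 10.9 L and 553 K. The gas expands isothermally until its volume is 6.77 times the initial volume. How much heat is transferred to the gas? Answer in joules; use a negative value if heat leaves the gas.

36700 J

P₁ = nRT₁/V₁ = 4.17×8.314×553/10.9 = 1760 kPa.
Isothermal: T stays 553 K; PV = const ⇒ V₂ = 73.8 L, P₂ = 260 kPa.
ΔU = 0 (ideal gas, T constant).
W = nRT ln(V₂/V₁) = 4.17×8.314×553×ln(6.77) = 36700 J.
Q = ΔU + W = 36700 J.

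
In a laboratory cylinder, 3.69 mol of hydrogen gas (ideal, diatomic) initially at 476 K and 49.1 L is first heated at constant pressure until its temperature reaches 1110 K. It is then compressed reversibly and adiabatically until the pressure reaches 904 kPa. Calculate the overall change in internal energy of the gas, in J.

80500 J

P₁ = nRT₁/V₁ = 3.69×8.314×476/49.1 = 297 kPa.
Step 1 — Isobaric: P stays 297 kPa; V/T = const ⇒ T₂ = 1110 K, V₂ = 114 L.
W = PΔV = 297×(114−49.1) kPa·L = 19500 J.
ΔU = nCvΔT = 3.69×20.8×(1110−476) = 48600 J.
Q = ΔU + W = nCpΔT = 68100 J.
State after step 1: P = 297 kPa, V = 114 L, T = 1110 K.
Step 2 — Adiabatic: T₂/T₁ = (P₂/P₁)^((γ−1)/γ) ⇒ T₂ = 1110×(3.04)^0.286 = 1520 K; V₂ = 51.8 L.
ΔU = nCvΔT = 3.69×20.8×(1520−1110) = 31800 J.
Q = 0 for an adiabatic process, so W = −ΔU = -31800 J.
Net over both steps: W = -12400 J, Q = 68100 J, ΔU = 80500 J.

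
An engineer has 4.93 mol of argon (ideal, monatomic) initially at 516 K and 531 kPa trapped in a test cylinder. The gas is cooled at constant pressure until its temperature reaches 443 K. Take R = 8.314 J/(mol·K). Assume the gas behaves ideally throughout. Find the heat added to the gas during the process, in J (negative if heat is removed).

V₁ = nRT₁/P₁ = 4.93×8.314×516/531 = 39.8 L.
Isobaric: P stays 531 kPa; V/T = const ⇒ T₂ = 443 K, V₂ = 34.2 L.
W = PΔV = 531×(34.2−39.8) kPa·L = -2990 J.
ΔU = nCvΔT = 4.93×12.5×(443−516) = -4490 J.
Q = ΔU + W = nCpΔT = -7480 J.

-7480 J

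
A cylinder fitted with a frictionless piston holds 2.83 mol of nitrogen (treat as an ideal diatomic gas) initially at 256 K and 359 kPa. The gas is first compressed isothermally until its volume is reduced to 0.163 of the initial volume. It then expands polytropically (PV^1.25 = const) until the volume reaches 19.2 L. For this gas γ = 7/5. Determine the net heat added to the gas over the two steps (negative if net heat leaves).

V₁ = nRT₁/P₁ = 2.83×8.314×256/359 = 16.8 L.
Step 1 — Isothermal: T stays 256 K; PV = const ⇒ V₂ = 2.73 L, P₂ = 2200 kPa.
ΔU = 0 (ideal gas, T constant).
W = nRT ln(V₂/V₁) = 2.83×8.314×256×ln(0.163) = -10900 J.
Q = ΔU + W = -10900 J.
State after step 1: P = 2200 kPa, V = 2.73 L, T = 256 K.
Step 2 — Polytropic n=1.25: T₂ = T₁(V₁/V₂)^(n−1) = 256×(0.142)^0.25 = 157 K; P₂ = P₁(V₁/V₂)^n = 193 kPa.
W = (P₁V₁−P₂V₂)/(n−1) = (2200×2.73−193×19.2)/0.25 = 9290 J.
ΔU = nCvΔT = 2.83×20.8×(157−256) = -5810 J.
Q = ΔU + W = 3480 J.
Net over both steps: W = -1630 J, Q = -7440 J, ΔU = -5810 J.

-7440 J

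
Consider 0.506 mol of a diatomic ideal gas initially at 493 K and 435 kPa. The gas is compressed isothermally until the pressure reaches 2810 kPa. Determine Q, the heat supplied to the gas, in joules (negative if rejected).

V₁ = nRT₁/P₁ = 0.506×8.314×493/435 = 4.77 L.
Isothermal: T stays 493 K; PV = const ⇒ V₂ = 0.738 L, P₂ = 2810 kPa.
ΔU = 0 (ideal gas, T constant).
W = nRT ln(V₂/V₁) = 0.506×8.314×493×ln(0.155) = -3870 J.
Q = ΔU + W = -3870 J.

-3870 J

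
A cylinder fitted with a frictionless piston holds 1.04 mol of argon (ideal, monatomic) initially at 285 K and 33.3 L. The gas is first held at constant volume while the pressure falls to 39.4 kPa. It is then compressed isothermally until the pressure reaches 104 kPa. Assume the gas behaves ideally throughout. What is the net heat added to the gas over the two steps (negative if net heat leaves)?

P₁ = nRT₁/V₁ = 1.04×8.314×285/33.3 = 74.0 kPa.
Step 1 — Isochoric: V stays 33.3 L; P/T = const ⇒ T₂ = 152 K, P₂ = 39.4 kPa.
W = 0 (no volume change).
ΔU = nCvΔT = 1.04×12.5×(152−285) = -1730 J.
Q = ΔU = -1730 J.
State after step 1: P = 39.4 kPa, V = 33.3 L, T = 152 K.
Step 2 — Isothermal: T stays 152 K; PV = const ⇒ V₂ = 12.6 L, P₂ = 104 kPa.
ΔU = 0 (ideal gas, T constant).
W = nRT ln(V₂/V₁) = 1.04×8.314×152×ln(0.379) = -1270 J.
Q = ΔU + W = -1270 J.
Net over both steps: W = -1270 J, Q = -3000 J, ΔU = -1730 J.

-3000 J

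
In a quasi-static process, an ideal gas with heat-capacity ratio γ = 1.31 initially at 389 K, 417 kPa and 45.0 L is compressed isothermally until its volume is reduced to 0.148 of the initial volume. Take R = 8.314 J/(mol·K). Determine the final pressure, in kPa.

2820 kPa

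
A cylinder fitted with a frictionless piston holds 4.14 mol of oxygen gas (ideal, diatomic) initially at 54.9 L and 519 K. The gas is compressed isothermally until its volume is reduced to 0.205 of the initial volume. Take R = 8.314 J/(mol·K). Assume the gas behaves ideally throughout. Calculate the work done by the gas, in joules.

-28300 J

P₁ = nRT₁/V₁ = 4.14×8.314×519/54.9 = 325 kPa.
Isothermal: T stays 519 K; PV = const ⇒ V₂ = 11.3 L, P₂ = 1590 kPa.
W = nRT ln(V₂/V₁) = 4.14×8.314×519×ln(0.205) = -28300 J.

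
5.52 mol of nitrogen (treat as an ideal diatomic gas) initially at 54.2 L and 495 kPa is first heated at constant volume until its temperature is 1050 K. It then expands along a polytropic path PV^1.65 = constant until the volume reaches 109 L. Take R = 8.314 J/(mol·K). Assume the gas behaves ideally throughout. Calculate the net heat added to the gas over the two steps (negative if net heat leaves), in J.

36500 J

T₁ = P₁V₁/(nR) = 495×54.2/(5.52×8.314) = 585 K.
Step 1 — Isochoric: V stays 54.2 L; P/T = const ⇒ T₂ = 1050 K, P₂ = 889 kPa.
W = 0 (no volume change).
ΔU = nCvΔT = 5.52×20.8×(1050−585) = 53400 J.
Q = ΔU = 53400 J.
State after step 1: P = 889 kPa, V = 54.2 L, T = 1050 K.
Step 2 — Polytropic n=1.65: T₂ = T₁(V₁/V₂)^(n−1) = 1050×(0.497)^0.65 = 667 K; P₂ = P₁(V₁/V₂)^n = 281 kPa.
W = (P₁V₁−P₂V₂)/(n−1) = (889×54.2−281×109)/0.65 = 27100 J.
ΔU = nCvΔT = 5.52×20.8×(667−1050) = -44000 J.
Q = ΔU + W = -16900 J.
Net over both steps: W = 27100 J, Q = 36500 J, ΔU = 9430 J.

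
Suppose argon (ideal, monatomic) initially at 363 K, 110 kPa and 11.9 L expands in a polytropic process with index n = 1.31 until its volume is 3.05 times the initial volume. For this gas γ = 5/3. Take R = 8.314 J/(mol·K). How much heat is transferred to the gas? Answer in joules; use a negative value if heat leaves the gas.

660 J

n = P₁V₁/(RT₁) = 110×11.9/(8.314×363) = 0.434 mol.
Polytropic n=1.31: T₂ = T₁(V₁/V₂)^(n−1) = 363×(0.328)^0.31 = 257 K; P₂ = P₁(V₁/V₂)^n = 25.5 kPa.
W = (P₁V₁−P₂V₂)/(n−1) = (110×11.9−25.5×36.3)/0.31 = 1230 J.
ΔU = nCvΔT = 0.434×12.5×(257−363) = -574 J.
Q = ΔU + W = 660 J.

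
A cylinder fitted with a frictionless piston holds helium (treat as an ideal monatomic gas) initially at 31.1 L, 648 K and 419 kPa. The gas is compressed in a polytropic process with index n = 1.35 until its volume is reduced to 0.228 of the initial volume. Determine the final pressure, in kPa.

Polytropic n=1.35: T₂ = T₁(V₁/V₂)^(n−1) = 648×(4.39)^0.35 = 1090 K; P₂ = P₁(V₁/V₂)^n = 3080 kPa.

3080 kPa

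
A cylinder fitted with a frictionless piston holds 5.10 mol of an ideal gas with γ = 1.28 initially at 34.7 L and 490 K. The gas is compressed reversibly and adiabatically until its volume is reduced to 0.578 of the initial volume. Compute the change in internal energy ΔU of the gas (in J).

12300 J

P₁ = nRT₁/V₁ = 5.10×8.314×490/34.7 = 599 kPa.
Adiabatic: TV^(γ−1) = const ⇒ T₂ = 490×(1.73)^0.280 = 571 K; PV^γ = const ⇒ P₂ = 1210 kPa.
For an ideal gas ΔU = nCvΔT with Cv = R/(γ−1) = 29.7 J/(mol·K).
ΔU = 5.10×29.7×(571−490) = 12300 J.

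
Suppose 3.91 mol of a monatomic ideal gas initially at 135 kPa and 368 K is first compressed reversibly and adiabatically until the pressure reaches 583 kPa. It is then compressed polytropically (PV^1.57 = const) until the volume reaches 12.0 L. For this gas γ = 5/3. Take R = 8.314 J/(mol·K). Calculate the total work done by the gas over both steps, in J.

V₁ = nRT₁/P₁ = 3.91×8.314×368/135 = 88.6 L.
Step 1 — Adiabatic: T₂/T₁ = (P₂/P₁)^((γ−1)/γ) ⇒ T₂ = 368×(4.32)^0.400 = 661 K; V₂ = 36.8 L.
ΔU = nCvΔT = 3.91×12.5×(661−368) = 14300 J.
Q = 0 for an adiabatic process, so W = −ΔU = -14300 J.
State after step 1: P = 583 kPa, V = 36.8 L, T = 661 K.
Step 2 — Polytropic n=1.57: T₂ = T₁(V₁/V₂)^(n−1) = 661×(3.07)^0.57 = 1250 K; P₂ = P₁(V₁/V₂)^n = 3390 kPa.
W = (P₁V₁−P₂V₂)/(n−1) = (583×36.8−3390×12.0)/0.57 = -33700 J.
ΔU = nCvΔT = 3.91×12.5×(1250−661) = 28800 J.
Q = ΔU + W = -4890 J.
Net over both steps: W = -48000 J, Q = -4890 J, ΔU = 43100 J.

-48000 J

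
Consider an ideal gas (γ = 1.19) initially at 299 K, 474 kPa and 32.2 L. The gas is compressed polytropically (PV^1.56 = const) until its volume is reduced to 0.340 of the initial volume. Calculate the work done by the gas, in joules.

-22600 J

n = P₁V₁/(RT₁) = 474×32.2/(8.314×299) = 6.14 mol.
Polytropic n=1.56: T₂ = T₁(V₁/V₂)^(n−1) = 299×(2.94)^0.56 = 547 K; P₂ = P₁(V₁/V₂)^n = 2550 kPa.
W = (P₁V₁−P₂V₂)/(n−1) = (474×32.2−2550×10.9)/0.56 = -22600 J.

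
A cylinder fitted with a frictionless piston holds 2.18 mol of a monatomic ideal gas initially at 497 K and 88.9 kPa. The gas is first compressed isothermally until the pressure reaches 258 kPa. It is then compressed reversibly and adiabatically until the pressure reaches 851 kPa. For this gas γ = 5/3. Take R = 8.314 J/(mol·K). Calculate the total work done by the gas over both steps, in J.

-17900 J

V₁ = nRT₁/P₁ = 2.18×8.314×497/88.9 = 101 L.
Step 1 — Isothermal: T stays 497 K; PV = const ⇒ V₂ = 34.9 L, P₂ = 258 kPa.
ΔU = 0 (ideal gas, T constant).
W = nRT ln(V₂/V₁) = 2.18×8.314×497×ln(0.345) = -9600 J.
Q = ΔU + W = -9600 J.
State after step 1: P = 258 kPa, V = 34.9 L, T = 497 K.
Step 2 — Adiabatic: T₂/T₁ = (P₂/P₁)^((γ−1)/γ) ⇒ T₂ = 497×(3.30)^0.400 = 801 K; V₂ = 17.1 L.
ΔU = nCvΔT = 2.18×12.5×(801−497) = 8270 J.
Q = 0 for an adiabatic process, so W = −ΔU = -8270 J.
Net over both steps: W = -17900 J, Q = -9600 J, ΔU = 8270 J.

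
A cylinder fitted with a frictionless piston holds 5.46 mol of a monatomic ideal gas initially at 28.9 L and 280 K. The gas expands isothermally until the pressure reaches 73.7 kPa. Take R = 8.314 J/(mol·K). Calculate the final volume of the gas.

P₁ = nRT₁/V₁ = 5.46×8.314×280/28.9 = 440 kPa.
Isothermal: T stays 280 K; PV = const ⇒ V₂ = 172 L, P₂ = 73.7 kPa.

172 L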